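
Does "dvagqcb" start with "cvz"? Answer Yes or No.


Input string: 'dvagqcb'
Prefix to check: 'cvz'
First 3 characters of input: 'dva'
Match: False
Result: No


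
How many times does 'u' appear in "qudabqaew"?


Input string: 'qudabqaew'
Target character: 'u'
Scan each position: s[1]='u'
Matches found at indices: 1
Total: 1


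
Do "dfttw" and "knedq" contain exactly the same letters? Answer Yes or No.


String 1: 'dfttw' -> sorted: 'dfttw'
String 2: 'knedq' -> sorted: 'deknq'
Compare sorted forms: 'dfttw' != 'deknq'
Anagram: No


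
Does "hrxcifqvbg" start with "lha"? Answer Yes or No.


Input string: 'hrxcifqvbg'
Prefix to check: 'lha'
First 3 characters of input: 'hrx'
Match: False
Result: No


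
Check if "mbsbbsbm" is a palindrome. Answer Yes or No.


Input string: 'mbsbbsbm'
Reversed: 'mbsbbsbm'
Compare pairs: s[0]='m' vs s[7]='m' (match), s[1]='b' vs s[6]='b' (match), s[2]='s' vs s[5]='s' (match), s[3]='b' vs s[4]='b' (match)
Palindrome: Yes


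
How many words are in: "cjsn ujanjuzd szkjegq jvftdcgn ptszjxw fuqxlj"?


Input string: 'cjsn ujanjuzd szkjegq jvftdcgn ptszjxw fuqxlj'
Operation: split by spaces
Words found: 'cjsn', 'ujanjuzd', 'szkjegq', 'jvftdcgn', 'ptszjxw', 'fuqxlj'
Word count: 6


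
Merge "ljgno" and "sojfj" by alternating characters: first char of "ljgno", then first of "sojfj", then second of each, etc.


String 1: 'ljgno'
String 2: 'sojfj'
Operation: alternate characters
Pairs: 'l'+'s', 'j'+'o', 'g'+'j', 'n'+'f', 'o'+'j'
Result: lsjogjnfoj


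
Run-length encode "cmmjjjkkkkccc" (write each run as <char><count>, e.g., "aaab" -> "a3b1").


Input: 'cmmjjjkkkkccc'
Operation: identify consecutive runs
Runs: 'c' -> c1, 'mm' -> m2, 'jjj' -> j3, 'kkkk' -> k4, 'ccc' -> c3
Encoded: c1m2j3k4c3


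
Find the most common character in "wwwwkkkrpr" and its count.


Input: 'wwwwkkkrpr'
Operation: tally each character
Counts: 'k':3, 'p':1, 'r':2, 'w':4
Maximum: 'w' appears 4 times


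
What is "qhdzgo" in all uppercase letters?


Input string: 'qhdzgo'
Operation: convert each letter to uppercase
Mapping: 'q'->'Q', 'h'->'H', 'd'->'D', 'z'->'Z', 'g'->'G', 'o'->'O'
Result: QHDZGO


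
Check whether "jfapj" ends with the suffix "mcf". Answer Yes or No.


Input string: 'jfapj'
Suffix to check: 'mcf'
Last 3 characters of input: 'apj'
Match: False
Result: No


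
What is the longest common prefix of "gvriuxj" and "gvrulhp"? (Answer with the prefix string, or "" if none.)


String 1: 'gvriuxj'
String 2: 'gvrulhp'
Compare position by position:
pos 0: 'g' vs 'g' match
pos 1: 'v' vs 'v' match
pos 2: 'r' vs 'r' match
pos 3: 'i' vs 'u' differ -> stop
Longest common prefix: "gvr" (length 3)


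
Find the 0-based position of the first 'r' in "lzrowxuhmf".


Input string: 'lzrowxuhmf'
Target: 'r'
Scanning left to right: s[0]='l', s[1]='z', s[2]='r'
First match at index: 2


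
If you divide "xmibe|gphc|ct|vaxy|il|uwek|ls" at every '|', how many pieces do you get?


Input string: 'xmibe|gphc|ct|vaxy|il|uwek|ls'
Delimiter: '|'
Split result: 'xmibe', 'gphc', 'ct', 'vaxy', 'il', 'uwek', 'ls'
Number of parts: 7


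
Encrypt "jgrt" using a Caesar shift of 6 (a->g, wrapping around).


Input: 'jgrt', shift = 6
Operation: for each letter, (position + 6) mod 26
Mapping: 'j'(9+6=15)->'p', 'g'(6+6=12)->'m', 'r'(17+6=23)->'x', 't'(19+6=25)->'z'
Result: pmxz


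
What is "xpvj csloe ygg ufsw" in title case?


Input string: 'xpvj csloe ygg ufsw'
Operation: capitalize first letter of each word
Word transformations: 'xpvj'->'Xpvj', 'csloe'->'Csloe', 'ygg'->'Ygg', 'ufsw'->'Ufsw'
Result: Xpvj Csloe Ygg Ufsw


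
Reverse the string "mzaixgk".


Input string: 'mzaixgk'
Operation: reverse character order
Original order: 'm' -> 'z' -> 'a' -> 'i' -> 'x' -> 'g' -> 'k'
Reversed order: 'k' -> 'g' -> 'x' -> 'i' -> 'a' -> 'z' -> 'm'
Result: kgxiazm


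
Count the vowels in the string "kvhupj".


Input string: 'kvhupj'
Operation: count vowels (a, e, i, o, u)
Scan: s[0]='k', s[1]='v', s[2]='h', s[3]='u' (vowel), s[4]='p', s[5]='j'
Vowels found: 1
Result: 1


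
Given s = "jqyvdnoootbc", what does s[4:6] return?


Input string: 'jqyvdnoootbc'
Operation: slice [4:6]
Extract characters: s[4]='d', s[5]='n'
Result: dn


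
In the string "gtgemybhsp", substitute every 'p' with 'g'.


Input string: 'gtgemybhsp'
Operation: replace 'p' with 'g'
Positions of 'p': 9
After replacement: gtgemybhsg


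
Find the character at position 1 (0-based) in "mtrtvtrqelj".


Input string: 'mtrtvtrqelj'
Operation: get character at index 1
Index mapping: s[0]='m', s[1]='t'
Result: 't'


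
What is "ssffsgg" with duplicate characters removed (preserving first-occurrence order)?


Input: 'ssffsgg'
Operation: keep first occurrence of each character
Scan: s[0]='s' new -> keep; s[1]='s' seen -> skip; s[2]='f' new -> keep; s[3]='f' seen -> skip; s[4]='s' seen -> skip; s[5]='g' new -> keep; s[6]='g' seen -> skip
Result: sfg


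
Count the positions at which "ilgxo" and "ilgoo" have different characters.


String 1: 'ilgxo'
String 2: 'ilgoo'
Compare each position: pos 0: 'i'=='i', pos 1: 'l'=='l', pos 2: 'g'=='g', pos 3: 'x'!='o', pos 4: 'o'=='o'
Differing positions: 1
Hamming distance: 1


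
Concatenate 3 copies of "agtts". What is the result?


Input string: 'agtts'
Operation: repeat 3 times
Concatenation: 'agtts' + 'agtts' + 'agtts'
Result: agttsagttsagtts


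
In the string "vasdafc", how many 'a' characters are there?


Input string: 'vasdafc'
Target character: 'a'
Scan each position: s[1]='a', s[4]='a'
Matches found at indices: 1, 4
Total: 2


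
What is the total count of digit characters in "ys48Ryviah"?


Input string: 'ys48Ryviah'
Operation: count digit characters (0-9)
Scan: 'y', 's', '4'(digit), '8'(digit), 'R', 'y', 'v', 'i', 'a', 'h'
Digits found: 2
Result: 2


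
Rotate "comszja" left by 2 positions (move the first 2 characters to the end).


Input: 'comszja', shift = 2
Operation: split at index 2 and swap parts
Front part s[0:2] = 'co'
Back part s[2:] = 'mszja'
Rotated = back + front = 'mszja' + 'co'
Result: mszjaco


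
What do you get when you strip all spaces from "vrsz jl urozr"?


Input string: 'vrsz jl urozr'
Operation: remove all spaces
Words: 'vrsz', 'jl', 'urozr'
Join without spaces: vrszjlurozr


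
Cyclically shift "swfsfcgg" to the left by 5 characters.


Input: 'swfsfcgg', shift = 5
Operation: split at index 5 and swap parts
Front part s[0:5] = 'swfsf'
Back part s[5:] = 'cgg'
Rotated = back + front = 'cgg' + 'swfsf'
Result: cggswfsf


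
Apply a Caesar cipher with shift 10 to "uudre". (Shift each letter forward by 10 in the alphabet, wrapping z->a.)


Input: 'uudre', shift = 10
Operation: for each letter, (position + 10) mod 26
Mapping: 'u'(20+10=30, 30 mod 26=4)->'e', 'u'(20+10=30, 30 mod 26=4)->'e', 'd'(3+10=13)->'n', 'r'(17+10=27, 27 mod 26=1)->'b', 'e'(4+10=14)->'o'
Result: eenbo


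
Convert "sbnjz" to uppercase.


Input string: 'sbnjz'
Operation: convert each letter to uppercase
Mapping: 's'->'S', 'b'->'B', 'n'->'N', 'j'->'J', 'z'->'Z'
Result: SBNJZ


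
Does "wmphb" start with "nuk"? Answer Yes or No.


Input string: 'wmphb'
Prefix to check: 'nuk'
First 3 characters of input: 'wmp'
Match: False
Result: No


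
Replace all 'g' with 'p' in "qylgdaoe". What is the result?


Input string: 'qylgdaoe'
Operation: replace 'g' with 'p'
Positions of 'g': 3
After replacement: qylpdaoe


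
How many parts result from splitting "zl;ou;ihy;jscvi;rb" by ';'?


Input string: 'zl;ou;ihy;jscvi;rb'
Delimiter: ';'
Split result: 'zl', 'ou', 'ihy', 'jscvi', 'rb'
Number of parts: 5


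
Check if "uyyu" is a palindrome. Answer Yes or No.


Input string: 'uyyu'
Reversed: 'uyyu'
Compare pairs: s[0]='u' vs s[3]='u' (match), s[1]='y' vs s[2]='y' (match)
Palindrome: Yes


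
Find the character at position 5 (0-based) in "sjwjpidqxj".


Input string: 'sjwjpidqxj'
Operation: get character at index 5
Index mapping: s[0]='s', s[1]='j', s[2]='w', s[3]='j', s[4]='p', s[5]='i'
Result: 'i'


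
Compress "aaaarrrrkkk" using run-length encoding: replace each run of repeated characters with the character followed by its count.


Input: 'aaaarrrrkkk'
Operation: identify consecutive runs
Runs: 'aaaa' -> a4, 'rrrr' -> r4, 'kkk' -> k3
Encoded: a4r4k3


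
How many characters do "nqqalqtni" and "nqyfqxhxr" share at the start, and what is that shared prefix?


String 1: 'nqqalqtni'
String 2: 'nqyfqxhxr'
Compare position by position:
pos 0: 'n' vs 'n' match
pos 1: 'q' vs 'q' match
pos 2: 'q' vs 'y' differ -> stop
Longest common prefix: "nq" (length 2)


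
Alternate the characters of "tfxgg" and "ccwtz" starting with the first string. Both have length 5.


String 1: 'tfxgg'
String 2: 'ccwtz'
Operation: alternate characters
Pairs: 't'+'c', 'f'+'c', 'x'+'w', 'g'+'t', 'g'+'z'
Result: tcfcxwgtgz


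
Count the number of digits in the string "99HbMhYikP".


Input string: '99HbMhYikP'
Operation: count digit characters (0-9)
Scan: '9'(digit), '9'(digit), 'H', 'b', 'M', 'h', 'Y', 'i', 'k', 'P'
Digits found: 2
Result: 2


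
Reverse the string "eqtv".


Input string: 'eqtv'
Operation: reverse character order
Original order: 'e' -> 'q' -> 't' -> 'v'
Reversed order: 'v' -> 't' -> 'q' -> 'e'
Result: vtqe


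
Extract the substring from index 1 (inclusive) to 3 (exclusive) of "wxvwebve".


Input string: 'wxvwebve'
Operation: slice [1:3]
Extract characters: s[1]='x', s[2]='v'
Result: xv


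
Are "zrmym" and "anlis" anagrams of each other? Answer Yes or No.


String 1: 'zrmym' -> sorted: 'mmryz'
String 2: 'anlis' -> sorted: 'ailns'
Compare sorted forms: 'mmryz' != 'ailns'
Anagram: No


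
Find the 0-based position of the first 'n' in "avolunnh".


Input string: 'avolunnh'
Target: 'n'
Scanning left to right: s[0]='a', s[1]='v', s[2]='o', s[3]='l', s[4]='u', s[5]='n'
First match at index: 5


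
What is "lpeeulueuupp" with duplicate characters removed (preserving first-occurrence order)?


Input: 'lpeeulueuupp'
Operation: keep first occurrence of each character
Scan: s[0]='l' new -> keep; s[1]='p' new -> keep; s[2]='e' new -> keep; s[3]='e' seen -> skip; s[4]='u' new -> keep; s[5]='l' seen -> skip; s[6]='u' seen -> skip; s[7]='e' seen -> skip; s[8]='u' seen -> skip; s[9]='u' seen -> skip; s[10]='p' seen -> skip; s[11]='p' seen -> skip
Result: lpeu


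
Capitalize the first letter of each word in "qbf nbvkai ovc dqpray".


Input string: 'qbf nbvkai ovc dqpray'
Operation: capitalize first letter of each word
Word transformations: 'qbf'->'Qbf', 'nbvkai'->'Nbvkai', 'ovc'->'Ovc', 'dqpray'->'Dqpray'
Result: Qbf Nbvkai Ovc Dqpray


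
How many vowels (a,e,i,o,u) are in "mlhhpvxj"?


Input string: 'mlhhpvxj'
Operation: count vowels (a, e, i, o, u)
Scan: s[0]='m', s[1]='l', s[2]='h', s[3]='h', s[4]='p', s[5]='v', s[6]='x', s[7]='j'
Vowels found: 0
Result: 0


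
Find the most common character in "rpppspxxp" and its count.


Input: 'rpppspxxp'
Operation: tally each character
Counts: 'p':5, 'r':1, 's':1, 'x':2
Maximum: 'p' appears 5 times


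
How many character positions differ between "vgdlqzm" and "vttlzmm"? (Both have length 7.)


String 1: 'vgdlqzm'
String 2: 'vttlzmm'
Compare each position: pos 0: 'v'=='v', pos 1: 'g'!='t', pos 2: 'd'!='t', pos 3: 'l'=='l', pos 4: 'q'!='z', pos 5: 'z'!='m', pos 6: 'm'=='m'
Differing positions: 4
Hamming distance: 4


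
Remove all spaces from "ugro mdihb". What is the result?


Input string: 'ugro mdihb'
Operation: remove all spaces
Words: 'ugro', 'mdihb'
Join without spaces: ugromdihb


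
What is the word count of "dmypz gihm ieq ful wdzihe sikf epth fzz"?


Input string: 'dmypz gihm ieq ful wdzihe sikf epth fzz'
Operation: split by spaces
Words found: 'dmypz', 'gihm', 'ieq', 'ful', 'wdzihe', 'sikf', 'epth', 'fzz'
Word count: 8


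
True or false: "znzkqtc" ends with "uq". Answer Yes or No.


Input string: 'znzkqtc'
Suffix to check: 'uq'
Last 2 characters of input: 'tc'
Match: False
Result: No


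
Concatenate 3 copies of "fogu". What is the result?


Input string: 'fogu'
Operation: repeat 3 times
Concatenation: 'fogu' + 'fogu' + 'fogu'
Result: fogufogufogu


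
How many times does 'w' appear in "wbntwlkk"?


Input string: 'wbntwlkk'
Target character: 'w'
Scan each position: s[0]='w', s[4]='w'
Matches found at indices: 0, 4
Total: 2


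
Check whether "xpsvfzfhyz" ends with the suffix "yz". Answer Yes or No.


Input string: 'xpsvfzfhyz'
Suffix to check: 'yz'
Last 2 characters of input: 'yz'
Match: True
Result: Yes


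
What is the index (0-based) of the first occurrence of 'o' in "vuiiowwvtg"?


Input string: 'vuiiowwvtg'
Target: 'o'
Scanning left to right: s[0]='v', s[1]='u', s[2]='i', s[3]='i', s[4]='o'
First match at index: 4


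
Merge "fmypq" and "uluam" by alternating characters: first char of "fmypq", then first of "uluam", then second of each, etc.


String 1: 'fmypq'
String 2: 'uluam'
Operation: alternate characters
Pairs: 'f'+'u', 'm'+'l', 'y'+'u', 'p'+'a', 'q'+'m'
Result: fumlyupaqm


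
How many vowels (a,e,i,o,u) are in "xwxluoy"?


Input string: 'xwxluoy'
Operation: count vowels (a, e, i, o, u)
Scan: s[0]='x', s[1]='w', s[2]='x', s[3]='l', s[4]='u' (vowel), s[5]='o' (vowel), s[6]='y'
Vowels found: 2
Result: 2


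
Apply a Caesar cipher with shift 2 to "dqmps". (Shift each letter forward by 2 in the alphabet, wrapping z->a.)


Input: 'dqmps', shift = 2
Operation: for each letter, (position + 2) mod 26
Mapping: 'd'(3+2=5)->'f', 'q'(16+2=18)->'s', 'm'(12+2=14)->'o', 'p'(15+2=17)->'r', 's'(18+2=20)->'u'
Result: fsoru


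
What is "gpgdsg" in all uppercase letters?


Input string: 'gpgdsg'
Operation: convert each letter to uppercase
Mapping: 'g'->'G', 'p'->'P', 'g'->'G', 'd'->'D', 's'->'S', 'g'->'G'
Result: GPGDSG


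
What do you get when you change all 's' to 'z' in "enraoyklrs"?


Input string: 'enraoyklrs'
Operation: replace 's' with 'z'
Positions of 's': 9
After replacement: enraoyklrz


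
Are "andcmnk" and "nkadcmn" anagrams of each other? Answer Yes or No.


String 1: 'andcmnk' -> sorted: 'acdkmnn'
String 2: 'nkadcmn' -> sorted: 'acdkmnn'
Compare sorted forms: 'acdkmnn' == 'acdkmnn'
Anagram: Yes


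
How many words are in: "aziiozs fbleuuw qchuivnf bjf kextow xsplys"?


Input string: 'aziiozs fbleuuw qchuivnf bjf kextow xsplys'
Operation: split by spaces
Words found: 'aziiozs', 'fbleuuw', 'qchuivnf', 'bjf', 'kextow', 'xsplys'
Word count: 6


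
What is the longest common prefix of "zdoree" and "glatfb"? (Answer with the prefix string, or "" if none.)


String 1: 'zdoree'
String 2: 'glatfb'
Compare position by position:
pos 0: 'z' vs 'g' differ -> stop
Longest common prefix: "" (length 0)


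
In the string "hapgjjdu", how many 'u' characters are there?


Input string: 'hapgjjdu'
Target character: 'u'
Scan each position: s[7]='u'
Matches found at indices: 7
Total: 1


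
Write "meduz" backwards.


Input string: 'meduz'
Operation: reverse character order
Original order: 'm' -> 'e' -> 'd' -> 'u' -> 'z'
Reversed order: 'z' -> 'u' -> 'd' -> 'e' -> 'm'
Result: zudem


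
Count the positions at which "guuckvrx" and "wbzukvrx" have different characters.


String 1: 'guuckvrx'
String 2: 'wbzukvrx'
Compare each position: pos 0: 'g'!='w', pos 1: 'u'!='b', pos 2: 'u'!='z', pos 3: 'c'!='u', pos 4: 'k'=='k', pos 5: 'v'=='v', pos 6: 'r'=='r', pos 7: 'x'=='x'
Differing positions: 4
Hamming distance: 4


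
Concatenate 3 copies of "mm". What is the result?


Input string: 'mm'
Operation: repeat 3 times
Concatenation: 'mm' + 'mm' + 'mm'
Result: mmmmmm


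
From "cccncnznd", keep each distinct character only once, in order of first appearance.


Input: 'cccncnznd'
Operation: keep first occurrence of each character
Scan: s[0]='c' new -> keep; s[1]='c' seen -> skip; s[2]='c' seen -> skip; s[3]='n' new -> keep; s[4]='c' seen -> skip; s[5]='n' seen -> skip; s[6]='z' new -> keep; s[7]='n' seen -> skip; s[8]='d' new -> keep
Result: cnzd


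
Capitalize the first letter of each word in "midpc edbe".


Input string: 'midpc edbe'
Operation: capitalize first letter of each word
Word transformations: 'midpc'->'Midpc', 'edbe'->'Edbe'
Result: Midpc Edbe


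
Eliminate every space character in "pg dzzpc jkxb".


Input string: 'pg dzzpc jkxb'
Operation: remove all spaces
Words: 'pg', 'dzzpc', 'jkxb'
Join without spaces: pgdzzpcjkxb


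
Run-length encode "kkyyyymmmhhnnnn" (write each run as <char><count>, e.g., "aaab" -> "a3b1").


Input: 'kkyyyymmmhhnnnn'
Operation: identify consecutive runs
Runs: 'kk' -> k2, 'yyyy' -> y4, 'mmm' -> m3, 'hh' -> h2, 'nnnn' -> n4
Encoded: k2y4m3h2n4


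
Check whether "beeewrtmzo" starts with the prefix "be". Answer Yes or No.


Input string: 'beeewrtmzo'
Prefix to check: 'be'
First 2 characters of input: 'be'
Match: True
Result: Yes


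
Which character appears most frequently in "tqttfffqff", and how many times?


Input: 'tqttfffqff'
Operation: tally each character
Counts: 'f':5, 'q':2, 't':3
Maximum: 'f' appears 5 times


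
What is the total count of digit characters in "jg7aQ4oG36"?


Input string: 'jg7aQ4oG36'
Operation: count digit characters (0-9)
Scan: 'j', 'g', '7'(digit), 'a', 'Q', '4'(digit), 'o', 'G', '3'(digit), '6'(digit)
Digits found: 4
Result: 4


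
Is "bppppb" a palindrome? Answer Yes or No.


Input string: 'bppppb'
Reversed: 'bppppb'
Compare pairs: s[0]='b' vs s[5]='b' (match), s[1]='p' vs s[4]='p' (match), s[2]='p' vs s[3]='p' (match)
Palindrome: Yes


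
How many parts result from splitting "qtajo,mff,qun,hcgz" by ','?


Input string: 'qtajo,mff,qun,hcgz'
Delimiter: ','
Split result: 'qtajo', 'mff', 'qun', 'hcgz'
Number of parts: 4


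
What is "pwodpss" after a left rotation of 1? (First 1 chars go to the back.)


Input: 'pwodpss', shift = 1
Operation: split at index 1 and swap parts
Front part s[0:1] = 'p'
Back part s[1:] = 'wodpss'
Rotated = back + front = 'wodpss' + 'p'
Result: wodpssp


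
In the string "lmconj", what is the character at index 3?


Input string: 'lmconj'
Operation: get character at index 3
Index mapping: s[0]='l', s[1]='m', s[2]='c', s[3]='o'
Result: 'o'


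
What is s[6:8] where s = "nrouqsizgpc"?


Input string: 'nrouqsizgpc'
Operation: slice [6:8]
Extract characters: s[6]='i', s[7]='z'
Result: iz


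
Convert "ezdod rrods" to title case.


Input string: 'ezdod rrods'
Operation: capitalize first letter of each word
Word transformations: 'ezdod'->'Ezdod', 'rrods'->'Rrods'
Result: Ezdod Rrods


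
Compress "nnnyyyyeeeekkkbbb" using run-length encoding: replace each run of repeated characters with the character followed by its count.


Input: 'nnnyyyyeeeekkkbbb'
Operation: identify consecutive runs
Runs: 'nnn' -> n3, 'yyyy' -> y4, 'eeee' -> e4, 'kkk' -> k3, 'bbb' -> b3
Encoded: n3y4e4k3b3


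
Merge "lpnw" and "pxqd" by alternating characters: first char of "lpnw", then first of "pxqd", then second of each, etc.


String 1: 'lpnw'
String 2: 'pxqd'
Operation: alternate characters
Pairs: 'l'+'p', 'p'+'x', 'n'+'q', 'w'+'d'
Result: lppxnqwd


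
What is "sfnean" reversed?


Input string: 'sfnean'
Operation: reverse character order
Original order: 's' -> 'f' -> 'n' -> 'e' -> 'a' -> 'n'
Reversed order: 'n' -> 'a' -> 'e' -> 'n' -> 'f' -> 's'
Result: naenfs


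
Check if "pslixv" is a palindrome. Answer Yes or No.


Input string: 'pslixv'
Reversed: 'vxilsp'
Compare pairs: s[0]='p' vs s[5]='v' (mismatch), s[1]='s' vs s[4]='x' (mismatch), s[2]='l' vs s[3]='i' (mismatch)
Palindrome: No


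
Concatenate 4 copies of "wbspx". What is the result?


Input string: 'wbspx'
Operation: repeat 4 times
Concatenation: 'wbspx' + 'wbspx' + 'wbspx' + 'wbspx'
Result: wbspxwbspxwbspxwbspx


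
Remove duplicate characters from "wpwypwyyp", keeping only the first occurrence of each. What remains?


Input: 'wpwypwyyp'
Operation: keep first occurrence of each character
Scan: s[0]='w' new -> keep; s[1]='p' new -> keep; s[2]='w' seen -> skip; s[3]='y' new -> keep; s[4]='p' seen -> skip; s[5]='w' seen -> skip; s[6]='y' seen -> skip; s[7]='y' seen -> skip; s[8]='p' seen -> skip
Result: wpy


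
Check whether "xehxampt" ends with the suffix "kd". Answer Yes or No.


Input string: 'xehxampt'
Suffix to check: 'kd'
Last 2 characters of input: 'pt'
Match: False
Result: No


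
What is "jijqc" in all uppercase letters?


Input string: 'jijqc'
Operation: convert each letter to uppercase
Mapping: 'j'->'J', 'i'->'I', 'j'->'J', 'q'->'Q', 'c'->'C'
Result: JIJQC


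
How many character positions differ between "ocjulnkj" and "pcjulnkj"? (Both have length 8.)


String 1: 'ocjulnkj'
String 2: 'pcjulnkj'
Compare each position: pos 0: 'o'!='p', pos 1: 'c'=='c', pos 2: 'j'=='j', pos 3: 'u'=='u', pos 4: 'l'=='l', pos 5: 'n'=='n', pos 6: 'k'=='k', pos 7: 'j'=='j'
Differing positions: 1
Hamming distance: 1


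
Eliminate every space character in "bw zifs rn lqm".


Input string: 'bw zifs rn lqm'
Operation: remove all spaces
Words: 'bw', 'zifs', 'rn', 'lqm'
Join without spaces: bwzifsrnlqm


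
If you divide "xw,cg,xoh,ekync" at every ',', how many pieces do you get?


Input string: 'xw,cg,xoh,ekync'
Delimiter: ','
Split result: 'xw', 'cg', 'xoh', 'ekync'
Number of parts: 4


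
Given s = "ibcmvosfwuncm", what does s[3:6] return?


Input string: 'ibcmvosfwuncm'
Operation: slice [3:6]
Extract characters: s[3]='m', s[4]='v', s[5]='o'
Result: mvo


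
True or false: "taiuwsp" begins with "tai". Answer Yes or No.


Input string: 'taiuwsp'
Prefix to check: 'tai'
First 3 characters of input: 'tai'
Match: True
Result: Yes


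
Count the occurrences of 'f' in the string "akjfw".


Input string: 'akjfw'
Target character: 'f'
Scan each position: s[3]='f'
Matches found at indices: 3
Total: 1


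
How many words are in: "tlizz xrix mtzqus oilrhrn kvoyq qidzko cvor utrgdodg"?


Input string: 'tlizz xrix mtzqus oilrhrn kvoyq qidzko cvor utrgdodg'
Operation: split by spaces
Words found: 'tlizz', 'xrix', 'mtzqus', 'oilrhrn', 'kvoyq', 'qidzko', 'cvor', 'utrgdodg'
Word count: 8


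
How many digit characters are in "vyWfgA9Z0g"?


Input string: 'vyWfgA9Z0g'
Operation: count digit characters (0-9)
Scan: 'v', 'y', 'W', 'f', 'g', 'A', '9'(digit), 'Z', '0'(digit), 'g'
Digits found: 2
Result: 2


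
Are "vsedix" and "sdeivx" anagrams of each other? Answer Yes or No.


String 1: 'vsedix' -> sorted: 'deisvx'
String 2: 'sdeivx' -> sorted: 'deisvx'
Compare sorted forms: 'deisvx' == 'deisvx'
Anagram: Yes


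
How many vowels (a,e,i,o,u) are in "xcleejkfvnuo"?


Input string: 'xcleejkfvnuo'
Operation: count vowels (a, e, i, o, u)
Scan: s[0]='x', s[1]='c', s[2]='l', s[3]='e' (vowel), s[4]='e' (vowel), s[5]='j', s[6]='k', s[7]='f', s[8]='v', s[9]='n', s[10]='u' (vowel), s[11]='o' (vowel)
Vowels found: 4
Result: 4


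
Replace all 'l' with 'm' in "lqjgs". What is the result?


Input string: 'lqjgs'
Operation: replace 'l' with 'm'
Positions of 'l': 0
After replacement: mqjgs


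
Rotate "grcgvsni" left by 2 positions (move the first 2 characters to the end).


Input: 'grcgvsni', shift = 2
Operation: split at index 2 and swap parts
Front part s[0:2] = 'gr'
Back part s[2:] = 'cgvsni'
Rotated = back + front = 'cgvsni' + 'gr'
Result: cgvsnigr


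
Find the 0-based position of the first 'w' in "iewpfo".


Input string: 'iewpfo'
Target: 'w'
Scanning left to right: s[0]='i', s[1]='e', s[2]='w'
First match at index: 2


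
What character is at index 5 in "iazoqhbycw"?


Input string: 'iazoqhbycw'
Operation: get character at index 5
Index mapping: s[0]='i', s[1]='a', s[2]='z', s[3]='o', s[4]='q', s[5]='h'
Result: 'h'


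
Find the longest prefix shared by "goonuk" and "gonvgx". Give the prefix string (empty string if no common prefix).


String 1: 'goonuk'
String 2: 'gonvgx'
Compare position by position:
pos 0: 'g' vs 'g' match
pos 1: 'o' vs 'o' match
pos 2: 'o' vs 'n' differ -> stop
Longest common prefix: "go" (length 2)


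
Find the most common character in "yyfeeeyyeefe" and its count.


Input: 'yyfeeeyyeefe'
Operation: tally each character
Counts: 'e':6, 'f':2, 'y':4
Maximum: 'e' appears 6 times


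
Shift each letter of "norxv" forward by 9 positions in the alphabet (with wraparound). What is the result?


Input: 'norxv', shift = 9
Operation: for each letter, (position + 9) mod 26
Mapping: 'n'(13+9=22)->'w', 'o'(14+9=23)->'x', 'r'(17+9=26, 26 mod 26=0)->'a', 'x'(23+9=32, 32 mod 26=6)->'g', 'v'(21+9=30, 30 mod 26=4)->'e'
Result: wxage


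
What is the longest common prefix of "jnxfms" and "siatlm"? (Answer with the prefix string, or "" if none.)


String 1: 'jnxfms'
String 2: 'siatlm'
Compare position by position:
pos 0: 'j' vs 's' differ -> stop
Longest common prefix: "" (length 0)


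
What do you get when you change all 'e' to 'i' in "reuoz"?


Input string: 'reuoz'
Operation: replace 'e' with 'i'
Positions of 'e': 1
After replacement: riuoz


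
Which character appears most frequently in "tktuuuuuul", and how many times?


Input: 'tktuuuuuul'
Operation: tally each character
Counts: 'k':1, 'l':1, 't':2, 'u':6
Maximum: 'u' appears 6 times


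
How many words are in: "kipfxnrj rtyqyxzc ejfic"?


Input string: 'kipfxnrj rtyqyxzc ejfic'
Operation: split by spaces
Words found: 'kipfxnrj', 'rtyqyxzc', 'ejfic'
Word count: 3


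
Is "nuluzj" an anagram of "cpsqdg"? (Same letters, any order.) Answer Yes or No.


String 1: 'cpsqdg' -> sorted: 'cdgpqs'
String 2: 'nuluzj' -> sorted: 'jlnuuz'
Compare sorted forms: 'cdgpqs' != 'jlnuuz'
Anagram: No


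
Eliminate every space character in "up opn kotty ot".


Input string: 'up opn kotty ot'
Operation: remove all spaces
Words: 'up', 'opn', 'kotty', 'ot'
Join without spaces: upopnkottyot


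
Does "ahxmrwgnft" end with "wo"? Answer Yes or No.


Input string: 'ahxmrwgnft'
Suffix to check: 'wo'
Last 2 characters of input: 'ft'
Match: False
Result: No


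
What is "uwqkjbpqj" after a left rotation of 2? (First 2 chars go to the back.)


Input: 'uwqkjbpqj', shift = 2
Operation: split at index 2 and swap parts
Front part s[0:2] = 'uw'
Back part s[2:] = 'qkjbpqj'
Rotated = back + front = 'qkjbpqj' + 'uw'
Result: qkjbpqjuw


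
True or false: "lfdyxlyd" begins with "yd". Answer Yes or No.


Input string: 'lfdyxlyd'
Prefix to check: 'yd'
First 2 characters of input: 'lf'
Match: False
Result: No


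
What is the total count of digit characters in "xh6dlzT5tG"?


Input string: 'xh6dlzT5tG'
Operation: count digit characters (0-9)
Scan: 'x', 'h', '6'(digit), 'd', 'l', 'z', 'T', '5'(digit), 't', 'G'
Digits found: 2
Result: 2


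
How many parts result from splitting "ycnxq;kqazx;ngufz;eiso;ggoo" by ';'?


Input string: 'ycnxq;kqazx;ngufz;eiso;ggoo'
Delimiter: ';'
Split result: 'ycnxq', 'kqazx', 'ngufz', 'eiso', 'ggoo'
Number of parts: 5


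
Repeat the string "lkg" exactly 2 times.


Input string: 'lkg'
Operation: repeat 2 times
Concatenation: 'lkg' + 'lkg'
Result: lkglkg


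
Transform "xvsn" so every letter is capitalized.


Input string: 'xvsn'
Operation: convert each letter to uppercase
Mapping: 'x'->'X', 'v'->'V', 's'->'S', 'n'->'N'
Result: XVSN


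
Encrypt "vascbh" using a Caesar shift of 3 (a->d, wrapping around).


Input: 'vascbh', shift = 3
Operation: for each letter, (position + 3) mod 26
Mapping: 'v'(21+3=24)->'y', 'a'(0+3=3)->'d', 's'(18+3=21)->'v', 'c'(2+3=5)->'f', 'b'(1+3=4)->'e', 'h'(7+3=10)->'k'
Result: ydvfek


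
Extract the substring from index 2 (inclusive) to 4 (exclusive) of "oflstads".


Input string: 'oflstads'
Operation: slice [2:4]
Extract characters: s[2]='l', s[3]='s'
Result: ls


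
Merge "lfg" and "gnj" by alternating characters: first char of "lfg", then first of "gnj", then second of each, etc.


String 1: 'lfg'
String 2: 'gnj'
Operation: alternate characters
Pairs: 'l'+'g', 'f'+'n', 'g'+'j'
Result: lgfngj


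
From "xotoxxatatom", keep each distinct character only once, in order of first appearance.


Input: 'xotoxxatatom'
Operation: keep first occurrence of each character
Scan: s[0]='x' new -> keep; s[1]='o' new -> keep; s[2]='t' new -> keep; s[3]='o' seen -> skip; s[4]='x' seen -> skip; s[5]='x' seen -> skip; s[6]='a' new -> keep; s[7]='t' seen -> skip; s[8]='a' seen -> skip; s[9]='t' seen -> skip; s[10]='o' seen -> skip; s[11]='m' new -> keep
Result: xotam


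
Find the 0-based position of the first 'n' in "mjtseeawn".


Input string: 'mjtseeawn'
Target: 'n'
Scanning left to right: s[0]='m', s[1]='j', s[2]='t', s[3]='s', s[4]='e', s[5]='e', s[6]='a', s[7]='w', s[8]='n'
First match at index: 8


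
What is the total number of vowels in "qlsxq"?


Input string: 'qlsxq'
Operation: count vowels (a, e, i, o, u)
Scan: s[0]='q', s[1]='l', s[2]='s', s[3]='x', s[4]='q'
Vowels found: 0
Result: 0


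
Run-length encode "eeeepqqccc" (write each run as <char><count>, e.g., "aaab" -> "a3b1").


Input: 'eeeepqqccc'
Operation: identify consecutive runs
Runs: 'eeee' -> e4, 'p' -> p1, 'qq' -> q2, 'ccc' -> c3
Encoded: e4p1q2c3


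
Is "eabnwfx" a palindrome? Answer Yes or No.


Input string: 'eabnwfx'
Reversed: 'xfwnbae'
Compare pairs: s[0]='e' vs s[6]='x' (mismatch), s[1]='a' vs s[5]='f' (mismatch), s[2]='b' vs s[4]='w' (mismatch)
Palindrome: No


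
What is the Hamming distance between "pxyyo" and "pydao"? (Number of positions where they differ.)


String 1: 'pxyyo'
String 2: 'pydao'
Compare each position: pos 0: 'p'=='p', pos 1: 'x'!='y', pos 2: 'y'!='d', pos 3: 'y'!='a', pos 4: 'o'=='o'
Differing positions: 3
Hamming distance: 3


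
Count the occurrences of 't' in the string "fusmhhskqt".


Input string: 'fusmhhskqt'
Target character: 't'
Scan each position: s[9]='t'
Matches found at indices: 9
Total: 1


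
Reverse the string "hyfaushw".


Input string: 'hyfaushw'
Operation: reverse character order
Original order: 'h' -> 'y' -> 'f' -> 'a' -> 'u' -> 's' -> 'h' -> 'w'
Reversed order: 'w' -> 'h' -> 's' -> 'u' -> 'a' -> 'f' -> 'y' -> 'h'
Result: whsuafyh


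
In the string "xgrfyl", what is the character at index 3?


Input string: 'xgrfyl'
Operation: get character at index 3
Index mapping: s[0]='x', s[1]='g', s[2]='r', s[3]='f'
Result: 'f'


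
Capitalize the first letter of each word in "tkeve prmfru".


Input string: 'tkeve prmfru'
Operation: capitalize first letter of each word
Word transformations: 'tkeve'->'Tkeve', 'prmfru'->'Prmfru'
Result: Tkeve Prmfru


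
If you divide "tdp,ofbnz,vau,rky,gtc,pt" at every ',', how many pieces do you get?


Input string: 'tdp,ofbnz,vau,rky,gtc,pt'
Delimiter: ','
Split result: 'tdp', 'ofbnz', 'vau', 'rky', 'gtc', 'pt'
Number of parts: 6


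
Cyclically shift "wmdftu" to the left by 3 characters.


Input: 'wmdftu', shift = 3
Operation: split at index 3 and swap parts
Front part s[0:3] = 'wmd'
Back part s[3:] = 'ftu'
Rotated = back + front = 'ftu' + 'wmd'
Result: ftuwmd


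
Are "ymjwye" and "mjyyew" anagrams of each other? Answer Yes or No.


String 1: 'ymjwye' -> sorted: 'ejmwyy'
String 2: 'mjyyew' -> sorted: 'ejmwyy'
Compare sorted forms: 'ejmwyy' == 'ejmwyy'
Anagram: Yes


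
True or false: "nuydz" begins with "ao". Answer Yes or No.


Input string: 'nuydz'
Prefix to check: 'ao'
First 2 characters of input: 'nu'
Match: False
Result: No


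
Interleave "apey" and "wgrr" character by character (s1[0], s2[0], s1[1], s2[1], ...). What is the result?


String 1: 'apey'
String 2: 'wgrr'
Operation: alternate characters
Pairs: 'a'+'w', 'p'+'g', 'e'+'r', 'y'+'r'
Result: awpgeryr


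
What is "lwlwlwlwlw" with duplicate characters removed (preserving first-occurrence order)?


Input: 'lwlwlwlwlw'
Operation: keep first occurrence of each character
Scan: s[0]='l' new -> keep; s[1]='w' new -> keep; s[2]='l' seen -> skip; s[3]='w' seen -> skip; s[4]='l' seen -> skip; s[5]='w' seen -> skip; s[6]='l' seen -> skip; s[7]='w' seen -> skip; s[8]='l' seen -> skip; s[9]='w' seen -> skip
Result: lw


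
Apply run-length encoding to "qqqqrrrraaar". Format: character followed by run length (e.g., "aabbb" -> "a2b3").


Input: 'qqqqrrrraaar'
Operation: identify consecutive runs
Runs: 'qqqq' -> q4, 'rrrr' -> r4, 'aaa' -> a3, 'r' -> r1
Encoded: q4r4a3r1


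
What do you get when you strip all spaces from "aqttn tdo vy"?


Input string: 'aqttn tdo vy'
Operation: remove all spaces
Words: 'aqttn', 'tdo', 'vy'
Join without spaces: aqttntdovy


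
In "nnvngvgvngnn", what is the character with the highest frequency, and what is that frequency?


Input: 'nnvngvgvngnn'
Operation: tally each character
Counts: 'g':3, 'n':6, 'v':3
Maximum: 'n' appears 6 times


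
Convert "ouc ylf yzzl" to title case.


Input string: 'ouc ylf yzzl'
Operation: capitalize first letter of each word
Word transformations: 'ouc'->'Ouc', 'ylf'->'Ylf', 'yzzl'->'Yzzl'
Result: Ouc Ylf Yzzl


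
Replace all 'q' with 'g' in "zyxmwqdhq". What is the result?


Input string: 'zyxmwqdhq'
Operation: replace 'q' with 'g'
Positions of 'q': 5, 8
After replacement: zyxmwgdhg


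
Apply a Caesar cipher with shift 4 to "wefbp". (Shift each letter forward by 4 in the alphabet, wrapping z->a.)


Input: 'wefbp', shift = 4
Operation: for each letter, (position + 4) mod 26
Mapping: 'w'(22+4=26, 26 mod 26=0)->'a', 'e'(4+4=8)->'i', 'f'(5+4=9)->'j', 'b'(1+4=5)->'f', 'p'(15+4=19)->'t'
Result: aijft


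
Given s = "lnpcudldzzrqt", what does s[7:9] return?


Input string: 'lnpcudldzzrqt'
Operation: slice [7:9]
Extract characters: s[7]='d', s[8]='z'
Result: dz


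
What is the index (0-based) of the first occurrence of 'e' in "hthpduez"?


Input string: 'hthpduez'
Target: 'e'
Scanning left to right: s[0]='h', s[1]='t', s[2]='h', s[3]='p', s[4]='d', s[5]='u', s[6]='e'
First match at index: 6


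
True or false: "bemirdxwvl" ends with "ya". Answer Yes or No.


Input string: 'bemirdxwvl'
Suffix to check: 'ya'
Last 2 characters of input: 'vl'
Match: False
Result: No


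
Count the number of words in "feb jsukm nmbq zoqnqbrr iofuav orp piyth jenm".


Input string: 'feb jsukm nmbq zoqnqbrr iofuav orp piyth jenm'
Operation: split by spaces
Words found: 'feb', 'jsukm', 'nmbq', 'zoqnqbrr', 'iofuav', 'orp', 'piyth', 'jenm'
Word count: 8


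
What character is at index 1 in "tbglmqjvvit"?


Input string: 'tbglmqjvvit'
Operation: get character at index 1
Index mapping: s[0]='t', s[1]='b'
Result: 'b'


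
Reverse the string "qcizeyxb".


Input string: 'qcizeyxb'
Operation: reverse character order
Original order: 'q' -> 'c' -> 'i' -> 'z' -> 'e' -> 'y' -> 'x' -> 'b'
Reversed order: 'b' -> 'x' -> 'y' -> 'e' -> 'z' -> 'i' -> 'c' -> 'q'
Result: bxyezicq


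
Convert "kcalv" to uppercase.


Input string: 'kcalv'
Operation: convert each letter to uppercase
Mapping: 'k'->'K', 'c'->'C', 'a'->'A', 'l'->'L', 'v'->'V'
Result: KCALV


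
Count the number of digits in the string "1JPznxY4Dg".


Input string: '1JPznxY4Dg'
Operation: count digit characters (0-9)
Scan: '1'(digit), 'J', 'P', 'z', 'n', 'x', 'Y', '4'(digit), 'D', 'g'
Digits found: 2
Result: 2


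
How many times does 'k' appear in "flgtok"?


Input string: 'flgtok'
Target character: 'k'
Scan each position: s[5]='k'
Matches found at indices: 5
Total: 1


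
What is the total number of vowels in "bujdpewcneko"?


Input string: 'bujdpewcneko'
Operation: count vowels (a, e, i, o, u)
Scan: s[0]='b', s[1]='u' (vowel), s[2]='j', s[3]='d', s[4]='p', s[5]='e' (vowel), s[6]='w', s[7]='c', s[8]='n', s[9]='e' (vowel), s[10]='k', s[11]='o' (vowel)
Vowels found: 4
Result: 4


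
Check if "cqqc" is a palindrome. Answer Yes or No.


Input string: 'cqqc'
Reversed: 'cqqc'
Compare pairs: s[0]='c' vs s[3]='c' (match), s[1]='q' vs s[2]='q' (match)
Palindrome: Yes


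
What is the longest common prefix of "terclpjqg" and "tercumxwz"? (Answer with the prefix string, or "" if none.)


String 1: 'terclpjqg'
String 2: 'tercumxwz'
Compare position by position:
pos 0: 't' vs 't' match
pos 1: 'e' vs 'e' match
pos 2: 'r' vs 'r' match
pos 3: 'c' vs 'c' match
pos 4: 'l' vs 'u' differ -> stop
Longest common prefix: "terc" (length 4)


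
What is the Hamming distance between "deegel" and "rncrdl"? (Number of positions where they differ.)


String 1: 'deegel'
String 2: 'rncrdl'
Compare each position: pos 0: 'd'!='r', pos 1: 'e'!='n', pos 2: 'e'!='c', pos 3: 'g'!='r', pos 4: 'e'!='d', pos 5: 'l'=='l'
Differing positions: 5
Hamming distance: 5


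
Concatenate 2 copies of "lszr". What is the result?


Input string: 'lszr'
Operation: repeat 2 times
Concatenation: 'lszr' + 'lszr'
Result: lszrlszr


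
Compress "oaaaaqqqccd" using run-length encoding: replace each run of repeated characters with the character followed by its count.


Input: 'oaaaaqqqccd'
Operation: identify consecutive runs
Runs: 'o' -> o1, 'aaaa' -> a4, 'qqq' -> q3, 'cc' -> c2, 'd' -> d1
Encoded: o1a4q3c2d1


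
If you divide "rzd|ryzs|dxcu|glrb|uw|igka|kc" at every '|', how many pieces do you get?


Input string: 'rzd|ryzs|dxcu|glrb|uw|igka|kc'
Delimiter: '|'
Split result: 'rzd', 'ryzs', 'dxcu', 'glrb', 'uw', 'igka', 'kc'
Number of parts: 7


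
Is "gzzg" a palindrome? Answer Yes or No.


Input string: 'gzzg'
Reversed: 'gzzg'
Compare pairs: s[0]='g' vs s[3]='g' (match), s[1]='z' vs s[2]='z' (match)
Palindrome: Yes


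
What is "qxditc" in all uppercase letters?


Input string: 'qxditc'
Operation: convert each letter to uppercase
Mapping: 'q'->'Q', 'x'->'X', 'd'->'D', 'i'->'I', 't'->'T', 'c'->'C'
Result: QXDITC


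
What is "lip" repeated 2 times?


Input string: 'lip'
Operation: repeat 2 times
Concatenation: 'lip' + 'lip'
Result: liplip


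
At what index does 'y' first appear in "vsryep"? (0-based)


Input string: 'vsryep'
Target: 'y'
Scanning left to right: s[0]='v', s[1]='s', s[2]='r', s[3]='y'
First match at index: 3


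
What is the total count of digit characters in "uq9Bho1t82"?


Input string: 'uq9Bho1t82'
Operation: count digit characters (0-9)
Scan: 'u', 'q', '9'(digit), 'B', 'h', 'o', '1'(digit), 't', '8'(digit), '2'(digit)
Digits found: 4
Result: 4


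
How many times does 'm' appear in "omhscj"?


Input string: 'omhscj'
Target character: 'm'
Scan each position: s[1]='m'
Matches found at indices: 1
Total: 1


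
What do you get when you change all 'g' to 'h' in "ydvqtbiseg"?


Input string: 'ydvqtbiseg'
Operation: replace 'g' with 'h'
Positions of 'g': 9
After replacement: ydvqtbiseh


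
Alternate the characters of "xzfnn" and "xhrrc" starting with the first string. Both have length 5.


String 1: 'xzfnn'
String 2: 'xhrrc'
Operation: alternate characters
Pairs: 'x'+'x', 'z'+'h', 'f'+'r', 'n'+'r', 'n'+'c'
Result: xxzhfrnrnc


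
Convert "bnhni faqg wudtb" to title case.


Input string: 'bnhni faqg wudtb'
Operation: capitalize first letter of each word
Word transformations: 'bnhni'->'Bnhni', 'faqg'->'Faqg', 'wudtb'->'Wudtb'
Result: Bnhni Faqg Wudtb


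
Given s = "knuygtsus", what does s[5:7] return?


Input string: 'knuygtsus'
Operation: slice [5:7]
Extract characters: s[5]='t', s[6]='s'
Result: ts


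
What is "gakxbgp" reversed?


Input string: 'gakxbgp'
Operation: reverse character order
Original order: 'g' -> 'a' -> 'k' -> 'x' -> 'b' -> 'g' -> 'p'
Reversed order: 'p' -> 'g' -> 'b' -> 'x' -> 'k' -> 'a' -> 'g'
Result: pgbxkag


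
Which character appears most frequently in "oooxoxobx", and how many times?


Input: 'oooxoxobx'
Operation: tally each character
Counts: 'b':1, 'o':5, 'x':3
Maximum: 'o' appears 5 times


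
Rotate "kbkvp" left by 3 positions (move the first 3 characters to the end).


Input: 'kbkvp', shift = 3
Operation: split at index 3 and swap parts
Front part s[0:3] = 'kbk'
Back part s[3:] = 'vp'
Rotated = back + front = 'vp' + 'kbk'
Result: vpkbk
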